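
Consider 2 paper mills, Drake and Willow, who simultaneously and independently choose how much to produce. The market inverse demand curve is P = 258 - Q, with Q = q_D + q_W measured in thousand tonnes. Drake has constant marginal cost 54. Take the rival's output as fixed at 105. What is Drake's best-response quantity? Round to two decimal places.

With the rival's output fixed at 105, Drake's profit is π_D = (258 - 105 - q_D)q_D - (54q_D) = (153 - q_D)q_D - (54q_D).
∂π_D/∂q_D = 99 - 2q_D = 0, so q_D = 99/2.

49.50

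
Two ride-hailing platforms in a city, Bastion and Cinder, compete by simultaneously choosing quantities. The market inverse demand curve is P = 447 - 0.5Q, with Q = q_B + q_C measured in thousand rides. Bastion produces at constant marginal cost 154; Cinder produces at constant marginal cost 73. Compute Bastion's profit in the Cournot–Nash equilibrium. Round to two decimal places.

9987.56

Bastion's profit: π_B = (447 - 0.5Q)q_B - (154q_B). Setting ∂π_B/∂q_B = 0: 293 - q_B - (1/2)(q_C) = 0.
Cinder's profit: π_C = (447 - 0.5Q)q_C - (73q_C). Setting ∂π_C/∂q_C = 0: 374 - q_C - (1/2)(q_B) = 0.
So q_B = (293 - (1/2)q_C) and q_C = (374 - (1/2)q_B).
Substituting one into the other gives q_B = 424/3 and q_C = 910/3.
Price P = 447 - (1/2)·(1334/3) = 674/3.
Bastion's profit: (674/3 - 154)·(424/3) = 9987.5556.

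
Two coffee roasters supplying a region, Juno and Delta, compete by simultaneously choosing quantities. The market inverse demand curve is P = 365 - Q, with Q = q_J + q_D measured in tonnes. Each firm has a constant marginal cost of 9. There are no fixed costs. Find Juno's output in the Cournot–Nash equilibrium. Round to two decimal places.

A representative firm's profit is π_i = q_i(365 - Q) - 9q_i.
Setting ∂π_i/∂q_i = 0 with rivals' quantities fixed: 356 - 2q_i - q_j = 0.
By symmetry each firm produces the same amount; substituting q_j = q_i yields q_i = 356/3.

118.67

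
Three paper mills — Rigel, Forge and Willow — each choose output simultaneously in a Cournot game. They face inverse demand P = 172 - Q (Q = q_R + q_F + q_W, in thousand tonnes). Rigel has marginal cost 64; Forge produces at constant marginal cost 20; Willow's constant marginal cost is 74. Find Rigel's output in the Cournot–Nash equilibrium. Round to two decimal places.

18.50

Rigel's profit: π_R = (172 - Q)q_R - (64q_R). Setting ∂π_R/∂q_R = 0: 108 - 2q_R - (q_F + q_W) = 0.
Forge's first-order condition: 152 - 2q_F - (q_R + q_W) = 0.
Willow's first-order condition: 98 - 2q_W - (q_R + q_F) = 0.
Summing all 3 equations gives 358 − 4Q = 0, hence Q = 179/2.
Back-substituting: q_R = (108 − 179/2) = 37/2, q_F = (152 − 179/2) = 125/2, q_W = (98 − 179/2) = 17/2.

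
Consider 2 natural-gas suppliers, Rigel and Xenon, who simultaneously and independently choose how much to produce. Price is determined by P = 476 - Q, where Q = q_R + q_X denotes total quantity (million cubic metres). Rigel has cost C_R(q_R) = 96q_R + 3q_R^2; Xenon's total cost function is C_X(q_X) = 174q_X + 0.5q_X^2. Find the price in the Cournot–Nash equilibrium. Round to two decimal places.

351.04

Rigel's profit: π_R = (476 - Q)q_R - (96q_R + 3q_R²). Setting ∂π_R/∂q_R = 0: 380 - 8q_R - (q_X) = 0.
Xenon's first-order condition: 302 - 3q_X - (q_R) = 0.
Best responses: q_R = (380 - q_X)/8, q_X = (302 - q_R)/3.
Substituting one into the other gives q_R = 838/23 and q_X = 88.5217.
Total output Q = 124.9565, so price P = 476 - 124.9565 = 351.0435.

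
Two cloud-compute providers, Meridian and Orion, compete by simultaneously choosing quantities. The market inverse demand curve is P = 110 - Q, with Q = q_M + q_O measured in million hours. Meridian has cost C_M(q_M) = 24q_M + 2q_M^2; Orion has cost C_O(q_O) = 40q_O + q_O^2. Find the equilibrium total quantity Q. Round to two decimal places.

26.43

Meridian's profit: π_M = (110 - Q)q_M - (24q_M + 2q_M²). Setting ∂π_M/∂q_M = 0: 86 - 6q_M - (q_O) = 0.
Orion's profit: π_O = (110 - Q)q_O - (40q_O + q_O²). Setting ∂π_O/∂q_O = 0: 70 - 4q_O - (q_M) = 0.
So q_M = (86 - q_O)/6 and q_O = (70 - q_M)/4.
Solving the pair: q_M = 274/23, q_O = 334/23.
Total output Q = 274/23 + 334/23 = 608/23.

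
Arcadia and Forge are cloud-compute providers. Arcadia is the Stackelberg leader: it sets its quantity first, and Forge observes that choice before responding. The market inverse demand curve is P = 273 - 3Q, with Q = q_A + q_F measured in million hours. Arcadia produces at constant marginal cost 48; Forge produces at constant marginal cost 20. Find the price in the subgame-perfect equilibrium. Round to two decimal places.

97.25

Solve by backward induction. Given q_A, the follower Forge maximises π_F = (273 - 3q_A - 3q_F)q_F - 20q_F.
Setting the follower's marginal profit to zero, 253 - 3q_A - 6q_F = 0, i.e. q_F = (253 - 3q_A)/6.
Arcadia substitutes q_F(q_A) into its own profit: π_A = q_A(273 - 3q_A - (253 - 3q_A)/2) - 48q_A = (293/2 - (3/2)q_A)q_A - 48q_A.
The leader's first-order condition 197/2 - 3q_A = 0 yields q_A = 197/6.
Then q_F = (253 - 3·(197/6))/6 = 103/4.
Total output Q = 703/12, so price P = 273 - 3·(703/12) = 389/4.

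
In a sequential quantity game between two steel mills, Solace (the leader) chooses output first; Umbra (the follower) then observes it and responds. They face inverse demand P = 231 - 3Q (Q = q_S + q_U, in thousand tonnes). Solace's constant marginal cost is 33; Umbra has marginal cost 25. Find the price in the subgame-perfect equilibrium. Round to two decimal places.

80.50

The follower Umbra best-responds to any q_S: π_U = (231 - 3Q)q_U - 25q_U.
∂π_U/∂q_U = 206 - 3q_S - 6q_U = 0 gives the reaction function q_U = (206 - 3q_S)/6.
Solace substitutes q_U(q_S) into its own profit: π_S = q_S(231 - 3q_S - (206 - 3q_S)/2) - 33q_S = (128 - (3/2)q_S)q_S - 33q_S.
Leader FOC: 95 - 3q_S = 0, so q_S = 95/3.
Then q_U = (206 - 3·(95/3))/6 = 37/2.
Total output Q = 301/6, so price P = 231 - 3·(301/6) = 161/2.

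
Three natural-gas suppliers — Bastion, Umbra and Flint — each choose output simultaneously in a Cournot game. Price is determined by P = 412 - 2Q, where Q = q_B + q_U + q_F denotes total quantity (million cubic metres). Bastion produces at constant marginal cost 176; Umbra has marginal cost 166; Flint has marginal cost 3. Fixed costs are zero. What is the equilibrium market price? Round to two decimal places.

189.25

Bastion's profit: π_B = (412 - 2Q)q_B - (176q_B). Setting ∂π_B/∂q_B = 0: 236 - 4q_B - 2(q_U + q_F) = 0.
Umbra's profit: π_U = (412 - 2Q)q_U - (166q_U). Setting ∂π_U/∂q_U = 0: 246 - 4q_U - 2(q_B + q_F) = 0.
Flint's first-order condition: 409 - 4q_F - 2(q_B + q_U) = 0.
Adding the 3 first-order conditions: 891 − 8Q = 0, so Q = 891/8.
Back-substituting: q_B = (236 − 891/4)/2 = 53/8, q_U = (246 − 891/4)/2 = 93/8, q_F = (409 − 891/4)/2 = 745/8.
Total output Q = 891/8, so price P = 412 - 2·(891/8) = 757/4.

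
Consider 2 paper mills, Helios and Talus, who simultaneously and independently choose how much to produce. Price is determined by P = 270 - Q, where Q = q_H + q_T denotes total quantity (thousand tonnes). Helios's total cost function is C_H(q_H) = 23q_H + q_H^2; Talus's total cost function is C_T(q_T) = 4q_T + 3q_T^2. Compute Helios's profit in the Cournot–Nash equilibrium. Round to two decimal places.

Helios's profit: π_H = (270 - Q)q_H - (23q_H + q_H²). Setting ∂π_H/∂q_H = 0: 247 - 4q_H - (q_T) = 0.
Talus's first-order condition: 266 - 8q_T - (q_H) = 0.
Rearranging gives the reaction functions q_H = (247 - q_T)/4 and q_T = (266 - q_H)/8.
Substituting one into the other gives q_H = 1710/31 and q_T = 817/31.
Price P = 270 - 81.5161 = 188.4839.
Helios's profit: 188.4839·(1710/31) - 23·(1710/31) - (1710/31)² = 6085.5359.

6085.54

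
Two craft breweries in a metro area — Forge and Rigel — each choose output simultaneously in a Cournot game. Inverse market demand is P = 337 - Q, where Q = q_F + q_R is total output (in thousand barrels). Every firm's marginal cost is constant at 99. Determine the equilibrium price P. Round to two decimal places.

A representative firm's profit is π_i = q_i(337 - Q) - 99q_i.
First-order condition (treating rivals' output as given): 238 - 2q_i - q_j = 0.
By symmetry each firm produces the same amount; substituting q_j = q_i yields q_i = 238/3.
Total output Q = 476/3, so price P = 337 - 476/3 = 535/3.

178.33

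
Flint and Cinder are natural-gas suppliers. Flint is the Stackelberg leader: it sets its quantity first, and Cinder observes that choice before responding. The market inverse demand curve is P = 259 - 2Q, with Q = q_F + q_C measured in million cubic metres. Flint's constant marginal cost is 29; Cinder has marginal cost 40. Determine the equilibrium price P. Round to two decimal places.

89.25

The follower Cinder best-responds to any q_F: π_C = (259 - 2Q)q_C - 40q_C.
Follower FOC: 219 - 2q_F - 4q_C = 0, so q_C(q_F) = (219 - 2q_F)/4.
Flint substitutes q_C(q_F) into its own profit: π_F = q_F(259 - 2q_F - (219 - 2q_F)/2) - 29q_F = (299/2 - q_F)q_F - 29q_F.
Leader FOC: 241/2 - 2q_F = 0, so q_F = 241/4.
Then q_C = (219 - 2·(241/4))/4 = 197/8.
Total output Q = 679/8, so price P = 259 - 2·(679/8) = 357/4.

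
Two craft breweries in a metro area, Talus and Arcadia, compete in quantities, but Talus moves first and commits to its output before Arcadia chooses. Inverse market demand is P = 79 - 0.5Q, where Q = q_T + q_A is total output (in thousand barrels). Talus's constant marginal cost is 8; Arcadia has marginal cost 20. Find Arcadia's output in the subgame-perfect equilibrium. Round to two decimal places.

17.50

Solve by backward induction. Given q_T, the follower Arcadia maximises π_A = (79 - (1/2)q_T - (1/2)q_A)q_A - 20q_A.
Setting the follower's marginal profit to zero, 59 - (1/2)q_T - q_A = 0, i.e. q_A = (59 - (1/2)q_T).
Talus substitutes q_A(q_T) into its own profit: π_T = q_T(79 - (1/2)q_T - (59 - (1/2)q_T)/2) - 8q_T = (99/2 - (1/4)q_T)q_T - 8q_T.
The leader's first-order condition 83/2 - (1/2)q_T = 0 yields q_T = 83.
Then q_A = (59 - (1/2)·83) = 35/2.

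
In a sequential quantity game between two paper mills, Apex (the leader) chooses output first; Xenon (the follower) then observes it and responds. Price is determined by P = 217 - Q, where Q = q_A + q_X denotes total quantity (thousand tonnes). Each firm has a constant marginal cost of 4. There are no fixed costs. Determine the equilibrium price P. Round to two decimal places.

Solve by backward induction. Given q_A, the follower Xenon maximises π_X = (217 - q_A - q_X)q_X - 4q_X.
Setting the follower's marginal profit to zero, 213 - q_A - 2q_X = 0, i.e. q_X = (213 - q_A)/2.
The leader anticipates this reaction. Substituting into P = 217 - Q gives P = 221/2 - (1/2)q_A, so π_A = (221/2 - (1/2)q_A)q_A - 4q_A.
Leader FOC: 213/2 - q_A = 0, so q_A = 213/2.
Then q_X = (213 - 213/2)/2 = 213/4.
Total output Q = 639/4, so price P = 217 - 639/4 = 229/4.

57.25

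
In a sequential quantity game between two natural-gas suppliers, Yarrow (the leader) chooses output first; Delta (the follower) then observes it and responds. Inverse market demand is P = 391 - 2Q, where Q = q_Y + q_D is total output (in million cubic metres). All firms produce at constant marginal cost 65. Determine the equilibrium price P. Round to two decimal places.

Solve by backward induction. Given q_Y, the follower Delta maximises π_D = (391 - 2q_Y - 2q_D)q_D - 65q_D.
Follower FOC: 326 - 2q_Y - 4q_D = 0, so q_D(q_Y) = (326 - 2q_Y)/4.
Yarrow substitutes q_D(q_Y) into its own profit: π_Y = q_Y(391 - 2q_Y - (326 - 2q_Y)/2) - 65q_Y = (228 - q_Y)q_Y - 65q_Y.
The leader's first-order condition 163 - 2q_Y = 0 yields q_Y = 163/2.
Then q_D = (326 - 2·(163/2))/4 = 163/4.
Total output Q = 489/4, so price P = 391 - 2·(489/4) = 293/2.

146.50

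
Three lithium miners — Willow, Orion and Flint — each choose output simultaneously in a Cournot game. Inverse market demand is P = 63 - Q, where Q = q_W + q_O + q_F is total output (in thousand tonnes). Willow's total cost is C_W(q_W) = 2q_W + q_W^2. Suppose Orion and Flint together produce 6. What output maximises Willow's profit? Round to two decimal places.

With rivals' combined output fixed at 6, Willow's profit is π_W = (63 - 6 - q_W)q_W - (2q_W + q_W²) = (57 - q_W)q_W - (2q_W + q_W²).
∂π_W/∂q_W = 55 - 4q_W = 0, so q_W = 55/4.

13.75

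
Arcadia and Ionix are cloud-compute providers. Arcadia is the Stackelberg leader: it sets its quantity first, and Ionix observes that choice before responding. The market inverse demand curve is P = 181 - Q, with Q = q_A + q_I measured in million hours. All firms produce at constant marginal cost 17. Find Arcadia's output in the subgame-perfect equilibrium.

82

Solve by backward induction. Given q_A, the follower Ionix maximises π_I = (181 - q_A - q_I)q_I - 17q_I.
Follower FOC: 164 - q_A - 2q_I = 0, so q_I(q_A) = (164 - q_A)/2.
Arcadia substitutes q_I(q_A) into its own profit: π_A = q_A(181 - q_A - (164 - q_A)/2) - 17q_A = (99 - (1/2)q_A)q_A - 17q_A.
Maximising: ∂π_A/∂q_A = 82 - q_A = 0, giving q_A = 82.
Then q_I = (164 - 82)/2 = 41.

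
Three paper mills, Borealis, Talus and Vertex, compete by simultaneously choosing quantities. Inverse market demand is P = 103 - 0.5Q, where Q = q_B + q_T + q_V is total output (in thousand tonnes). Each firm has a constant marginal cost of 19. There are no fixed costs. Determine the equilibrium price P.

Each firm earns π_i = (103 - 0.5Q)q_i - 19q_i.
First-order condition (treating rivals' output as given): 84 - q_i - (1/2)·Σ_{j≠i} q_j = 0.
With identical firms every q_j equals q_i, so Σ_{j≠i} q_j = 2q_i and 84 = 2q_i, giving q_i = 42.
Total output Q = 126, so price P = 103 - (1/2)·126 = 40.

40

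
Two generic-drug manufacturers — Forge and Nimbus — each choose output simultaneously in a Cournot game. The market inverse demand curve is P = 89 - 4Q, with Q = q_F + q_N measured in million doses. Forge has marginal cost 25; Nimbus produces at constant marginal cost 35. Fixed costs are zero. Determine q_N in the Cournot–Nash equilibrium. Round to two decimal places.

Forge's profit: π_F = (89 - 4Q)q_F - (25q_F). Setting ∂π_F/∂q_F = 0: 64 - 8q_F - 4(q_N) = 0.
Nimbus's profit: π_N = (89 - 4Q)q_N - (35q_N). Setting ∂π_N/∂q_N = 0: 54 - 8q_N - 4(q_F) = 0.
Best responses: q_F = (64 - 4q_N)/8, q_N = (54 - 4q_F)/8.
Substituting one into the other gives q_F = 37/6 and q_N = 11/3.

3.67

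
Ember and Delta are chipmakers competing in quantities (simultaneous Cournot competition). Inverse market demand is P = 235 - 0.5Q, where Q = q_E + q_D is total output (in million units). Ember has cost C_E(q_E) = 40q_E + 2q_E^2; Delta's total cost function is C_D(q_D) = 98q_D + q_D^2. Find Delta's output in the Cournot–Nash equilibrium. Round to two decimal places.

39.83

Ember's profit: π_E = (235 - 0.5Q)q_E - (40q_E + 2q_E²). Setting ∂π_E/∂q_E = 0: 195 - 5q_E - (1/2)(q_D) = 0.
Delta's profit: π_D = (235 - 0.5Q)q_D - (98q_D + q_D²). Setting ∂π_D/∂q_D = 0: 137 - 3q_D - (1/2)(q_E) = 0.
So q_E = (195 - (1/2)q_D)/5 and q_D = (137 - (1/2)q_E)/3.
Substituting one into the other gives q_E = 35.0169 and q_D = 39.8305.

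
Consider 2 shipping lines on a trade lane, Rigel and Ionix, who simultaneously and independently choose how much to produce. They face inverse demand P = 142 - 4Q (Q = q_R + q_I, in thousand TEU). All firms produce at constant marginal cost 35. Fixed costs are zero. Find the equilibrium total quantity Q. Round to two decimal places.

A representative firm's profit is π_i = q_i(142 - 4Q) - 35q_i.
Setting ∂π_i/∂q_i = 0 with rivals' quantities fixed: 107 - 8q_i - 4q_j = 0.
By symmetry each firm produces the same amount; substituting q_j = q_i yields q_i = 107/12.
Total output Q = 107/12 + 107/12 = 107/6.

17.83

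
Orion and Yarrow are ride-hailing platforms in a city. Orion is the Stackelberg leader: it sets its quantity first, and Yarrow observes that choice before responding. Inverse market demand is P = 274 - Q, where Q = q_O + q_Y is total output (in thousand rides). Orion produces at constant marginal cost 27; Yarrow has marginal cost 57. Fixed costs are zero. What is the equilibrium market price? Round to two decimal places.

The follower Yarrow best-responds to any q_O: π_Y = (274 - Q)q_Y - 57q_Y.
Setting the follower's marginal profit to zero, 217 - q_O - 2q_Y = 0, i.e. q_Y = (217 - q_O)/2.
Orion substitutes q_Y(q_O) into its own profit: π_O = q_O(274 - q_O - (217 - q_O)/2) - 27q_O = (331/2 - (1/2)q_O)q_O - 27q_O.
Leader FOC: 277/2 - q_O = 0, so q_O = 277/2.
Then q_Y = (217 - 277/2)/2 = 157/4.
Total output Q = 711/4, so price P = 274 - 711/4 = 385/4.

96.25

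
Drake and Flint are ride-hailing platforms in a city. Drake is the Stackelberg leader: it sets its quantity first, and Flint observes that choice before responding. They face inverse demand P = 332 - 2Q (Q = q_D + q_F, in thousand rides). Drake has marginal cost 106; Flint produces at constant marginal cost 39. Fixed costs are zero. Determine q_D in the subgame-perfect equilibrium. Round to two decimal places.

39.75

Solve by backward induction. Given q_D, the follower Flint maximises π_F = (332 - 2q_D - 2q_F)q_F - 39q_F.
Follower FOC: 293 - 2q_D - 4q_F = 0, so q_F(q_D) = (293 - 2q_D)/4.
The leader anticipates this reaction. Substituting into P = 332 - 2Q gives P = 371/2 - q_D, so π_D = (371/2 - q_D)q_D - 106q_D.
Maximising: ∂π_D/∂q_D = 159/2 - 2q_D = 0, giving q_D = 159/4.
Then q_F = (293 - 2·(159/4))/4 = 427/8.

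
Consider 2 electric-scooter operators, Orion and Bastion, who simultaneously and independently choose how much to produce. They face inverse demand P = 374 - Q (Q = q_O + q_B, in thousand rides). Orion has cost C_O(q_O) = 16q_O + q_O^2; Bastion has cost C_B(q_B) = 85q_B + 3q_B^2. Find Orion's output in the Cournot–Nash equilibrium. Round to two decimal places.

Orion's profit: π_O = (374 - Q)q_O - (16q_O + q_O²). Setting ∂π_O/∂q_O = 0: 358 - 4q_O - (q_B) = 0.
Bastion's profit: π_B = (374 - Q)q_B - (85q_B + 3q_B²). Setting ∂π_B/∂q_B = 0: 289 - 8q_B - (q_O) = 0.
Rearranging gives the reaction functions q_O = (358 - q_B)/4 and q_B = (289 - q_O)/8.
Substituting one into the other gives q_O = 83.0645 and q_B = 798/31.

83.06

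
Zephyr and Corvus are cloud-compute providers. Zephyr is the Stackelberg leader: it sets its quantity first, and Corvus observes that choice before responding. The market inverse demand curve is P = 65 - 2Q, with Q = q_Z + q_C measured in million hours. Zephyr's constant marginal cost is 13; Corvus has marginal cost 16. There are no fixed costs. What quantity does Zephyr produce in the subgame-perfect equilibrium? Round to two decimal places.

13.75

The follower Corvus best-responds to any q_Z: π_C = (65 - 2Q)q_C - 16q_C.
Follower FOC: 49 - 2q_Z - 4q_C = 0, so q_C(q_Z) = (49 - 2q_Z)/4.
The leader anticipates this reaction. Substituting into P = 65 - 2Q gives P = 81/2 - q_Z, so π_Z = (81/2 - q_Z)q_Z - 13q_Z.
The leader's first-order condition 55/2 - 2q_Z = 0 yields q_Z = 55/4.
Then q_C = (49 - 2·(55/4))/4 = 43/8.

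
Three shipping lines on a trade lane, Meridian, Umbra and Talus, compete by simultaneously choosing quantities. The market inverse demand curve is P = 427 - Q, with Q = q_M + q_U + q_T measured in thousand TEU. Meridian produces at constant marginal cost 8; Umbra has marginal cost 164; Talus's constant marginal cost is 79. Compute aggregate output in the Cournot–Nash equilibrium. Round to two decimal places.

257.50

Meridian's profit: π_M = (427 - Q)q_M - (8q_M). Setting ∂π_M/∂q_M = 0: 419 - 2q_M - (q_U + q_T) = 0.
Umbra's profit: π_U = (427 - Q)q_U - (164q_U). Setting ∂π_U/∂q_U = 0: 263 - 2q_U - (q_M + q_T) = 0.
Talus's profit: π_T = (427 - Q)q_T - (79q_T). Setting ∂π_T/∂q_T = 0: 348 - 2q_T - (q_M + q_U) = 0.
Summing all 3 equations gives 1030 − 4Q = 0, hence Q = 515/2.
Back-substituting: q_M = (419 − 515/2) = 323/2, q_U = (263 − 515/2) = 11/2, q_T = (348 − 515/2) = 181/2.
Total output Q = 323/2 + 11/2 + 181/2 = 515/2.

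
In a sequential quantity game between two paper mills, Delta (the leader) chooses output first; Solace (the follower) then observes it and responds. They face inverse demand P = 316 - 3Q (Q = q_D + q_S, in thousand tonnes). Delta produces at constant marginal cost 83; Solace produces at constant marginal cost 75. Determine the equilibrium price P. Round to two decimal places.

The follower Solace best-responds to any q_D: π_S = (316 - 3Q)q_S - 75q_S.
Follower FOC: 241 - 3q_D - 6q_S = 0, so q_S(q_D) = (241 - 3q_D)/6.
The leader anticipates this reaction. Substituting into P = 316 - 3Q gives P = 391/2 - (3/2)q_D, so π_D = (391/2 - (3/2)q_D)q_D - 83q_D.
Leader FOC: 225/2 - 3q_D = 0, so q_D = 75/2.
Then q_S = (241 - 3·(75/2))/6 = 257/12.
Total output Q = 707/12, so price P = 316 - 3·(707/12) = 557/4.

139.25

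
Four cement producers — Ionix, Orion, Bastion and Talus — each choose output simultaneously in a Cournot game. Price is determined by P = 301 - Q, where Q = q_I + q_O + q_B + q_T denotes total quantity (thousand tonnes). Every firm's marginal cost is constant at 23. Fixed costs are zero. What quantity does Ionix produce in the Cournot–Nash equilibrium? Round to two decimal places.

A representative firm's profit is π_i = q_i(301 - Q) - 23q_i.
First-order condition (treating rivals' output as given): 278 - 2q_i - Σ_{j≠i} q_j = 0.
With identical firms every q_j equals q_i, so Σ_{j≠i} q_j = 3q_i and 278 = 5q_i, giving q_i = 278/5.

55.60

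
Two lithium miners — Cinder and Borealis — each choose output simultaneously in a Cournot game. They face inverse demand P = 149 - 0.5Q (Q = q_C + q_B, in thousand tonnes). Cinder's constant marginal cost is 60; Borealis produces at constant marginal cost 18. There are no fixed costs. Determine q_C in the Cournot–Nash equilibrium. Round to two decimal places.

31.33

Cinder's profit: π_C = (149 - 0.5Q)q_C - (60q_C). Setting ∂π_C/∂q_C = 0: 89 - q_C - (1/2)(q_B) = 0.
Borealis's first-order condition: 131 - q_B - (1/2)(q_C) = 0.
Rearranging gives the reaction functions q_C = (89 - (1/2)q_B) and q_B = (131 - (1/2)q_C).
Solving the pair: q_C = 94/3, q_B = 346/3.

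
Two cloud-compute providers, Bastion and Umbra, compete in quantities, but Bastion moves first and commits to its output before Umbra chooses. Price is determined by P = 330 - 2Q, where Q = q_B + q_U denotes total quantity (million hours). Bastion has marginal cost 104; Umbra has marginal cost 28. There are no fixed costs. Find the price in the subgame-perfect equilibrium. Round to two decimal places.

141.50

The follower Umbra best-responds to any q_B: π_U = (330 - 2Q)q_U - 28q_U.
Follower FOC: 302 - 2q_B - 4q_U = 0, so q_U(q_B) = (302 - 2q_B)/4.
Bastion substitutes q_U(q_B) into its own profit: π_B = q_B(330 - 2q_B - (302 - 2q_B)/2) - 104q_B = (179 - q_B)q_B - 104q_B.
Maximising: ∂π_B/∂q_B = 75 - 2q_B = 0, giving q_B = 75/2.
Then q_U = (302 - 2·(75/2))/4 = 227/4.
Total output Q = 377/4, so price P = 330 - 2·(377/4) = 283/2.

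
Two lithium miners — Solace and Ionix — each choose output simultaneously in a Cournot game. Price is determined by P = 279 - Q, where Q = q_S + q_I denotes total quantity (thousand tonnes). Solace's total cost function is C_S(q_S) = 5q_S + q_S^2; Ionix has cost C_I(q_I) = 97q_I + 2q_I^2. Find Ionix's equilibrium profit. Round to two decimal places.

Solace's profit: π_S = (279 - Q)q_S - (5q_S + q_S²). Setting ∂π_S/∂q_S = 0: 274 - 4q_S - (q_I) = 0.
Ionix's profit: π_I = (279 - Q)q_I - (97q_I + 2q_I²). Setting ∂π_I/∂q_I = 0: 182 - 6q_I - (q_S) = 0.
So q_S = (274 - q_I)/4 and q_I = (182 - q_S)/6.
Solving the pair: q_S = 1462/23, q_I = 454/23.
Price P = 279 - 1916/23 = 195.6957.
Ionix's profit: 195.6957·(454/23) - 97·(454/23) - 2(454/23)² = 1168.8998.

1168.90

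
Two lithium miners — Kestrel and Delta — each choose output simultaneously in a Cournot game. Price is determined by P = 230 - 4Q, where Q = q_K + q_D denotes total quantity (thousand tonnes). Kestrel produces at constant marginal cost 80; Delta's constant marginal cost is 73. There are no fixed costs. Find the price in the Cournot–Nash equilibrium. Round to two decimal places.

Kestrel's profit: π_K = (230 - 4Q)q_K - (80q_K). Setting ∂π_K/∂q_K = 0: 150 - 8q_K - 4(q_D) = 0.
Delta's profit: π_D = (230 - 4Q)q_D - (73q_D). Setting ∂π_D/∂q_D = 0: 157 - 8q_D - 4(q_K) = 0.
Best responses: q_K = (150 - 4q_D)/8, q_D = (157 - 4q_K)/8.
Solving the pair: q_K = 143/12, q_D = 41/3.
Total output Q = 307/12, so price P = 230 - 4·(307/12) = 383/3.

127.67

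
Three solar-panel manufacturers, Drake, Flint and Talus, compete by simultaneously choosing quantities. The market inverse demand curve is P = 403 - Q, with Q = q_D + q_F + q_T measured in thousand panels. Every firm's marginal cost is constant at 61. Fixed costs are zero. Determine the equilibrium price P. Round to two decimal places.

146.50

A representative firm's profit is π_i = q_i(403 - Q) - 61q_i.
First-order condition (treating rivals' output as given): 342 - 2q_i - Σ_{j≠i} q_j = 0.
By symmetry each firm produces the same amount; substituting Σ_{j≠i} q_j = 2q_i yields q_i = 342/4 = 171/2.
Total output Q = 513/2, so price P = 403 - 513/2 = 293/2.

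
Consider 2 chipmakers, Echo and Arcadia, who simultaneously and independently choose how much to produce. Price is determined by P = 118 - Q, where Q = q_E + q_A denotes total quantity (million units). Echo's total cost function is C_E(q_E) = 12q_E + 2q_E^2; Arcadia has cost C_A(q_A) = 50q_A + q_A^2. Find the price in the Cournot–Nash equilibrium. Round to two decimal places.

89.39

Echo's profit: π_E = (118 - Q)q_E - (12q_E + 2q_E²). Setting ∂π_E/∂q_E = 0: 106 - 6q_E - (q_A) = 0.
Arcadia's profit: π_A = (118 - Q)q_A - (50q_A + q_A²). Setting ∂π_A/∂q_A = 0: 68 - 4q_A - (q_E) = 0.
So q_E = (106 - q_A)/6 and q_A = (68 - q_E)/4.
Solving the pair: q_E = 356/23, q_A = 302/23.
Total output Q = 658/23, so price P = 118 - 658/23 = 89.3913.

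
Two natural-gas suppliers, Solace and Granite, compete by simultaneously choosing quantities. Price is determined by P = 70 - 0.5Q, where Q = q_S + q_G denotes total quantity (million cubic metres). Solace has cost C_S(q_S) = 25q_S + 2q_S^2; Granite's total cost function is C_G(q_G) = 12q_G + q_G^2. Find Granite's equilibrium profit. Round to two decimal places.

493.35

Solace's profit: π_S = (70 - 0.5Q)q_S - (25q_S + 2q_S²). Setting ∂π_S/∂q_S = 0: 45 - 5q_S - (1/2)(q_G) = 0.
Granite's profit: π_G = (70 - 0.5Q)q_G - (12q_G + q_G²). Setting ∂π_G/∂q_G = 0: 58 - 3q_G - (1/2)(q_S) = 0.
Rearranging gives the reaction functions q_S = (45 - (1/2)q_G)/5 and q_G = (58 - (1/2)q_S)/3.
Solving the pair: q_S = 424/59, q_G = 1070/59.
Price P = 70 - (1/2)·(1494/59) = 57.3390.
Granite's profit: 57.3390·(1070/59) - 12·(1070/59) - (1070/59)² = 493.3496.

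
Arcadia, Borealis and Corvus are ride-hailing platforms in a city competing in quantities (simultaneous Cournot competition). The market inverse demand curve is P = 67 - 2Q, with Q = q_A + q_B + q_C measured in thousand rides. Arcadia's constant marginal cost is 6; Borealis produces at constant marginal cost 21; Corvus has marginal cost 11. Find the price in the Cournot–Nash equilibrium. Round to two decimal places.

Arcadia's profit: π_A = (67 - 2Q)q_A - (6q_A). Setting ∂π_A/∂q_A = 0: 61 - 4q_A - 2(q_B + q_C) = 0.
Borealis's first-order condition: 46 - 4q_B - 2(q_A + q_C) = 0.
Corvus's profit: π_C = (67 - 2Q)q_C - (11q_C). Setting ∂π_C/∂q_C = 0: 56 - 4q_C - 2(q_A + q_B) = 0.
Adding the 3 first-order conditions: 163 − 8Q = 0, so Q = 163/8.
Back-substituting: q_A = (61 − 163/4)/2 = 81/8, q_B = (46 − 163/4)/2 = 21/8, q_C = (56 − 163/4)/2 = 61/8.
Total output Q = 163/8, so price P = 67 - 2·(163/8) = 105/4.

26.25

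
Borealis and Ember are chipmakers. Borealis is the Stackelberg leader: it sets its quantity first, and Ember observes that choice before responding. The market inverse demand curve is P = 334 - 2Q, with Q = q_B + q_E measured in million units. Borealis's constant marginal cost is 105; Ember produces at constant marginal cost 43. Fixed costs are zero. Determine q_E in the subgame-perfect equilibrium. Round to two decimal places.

Solve by backward induction. Given q_B, the follower Ember maximises π_E = (334 - 2q_B - 2q_E)q_E - 43q_E.
Setting the follower's marginal profit to zero, 291 - 2q_B - 4q_E = 0, i.e. q_E = (291 - 2q_B)/4.
The leader anticipates this reaction. Substituting into P = 334 - 2Q gives P = 377/2 - q_B, so π_B = (377/2 - q_B)q_B - 105q_B.
Maximising: ∂π_B/∂q_B = 167/2 - 2q_B = 0, giving q_B = 167/4.
Then q_E = (291 - 2·(167/4))/4 = 415/8.

51.88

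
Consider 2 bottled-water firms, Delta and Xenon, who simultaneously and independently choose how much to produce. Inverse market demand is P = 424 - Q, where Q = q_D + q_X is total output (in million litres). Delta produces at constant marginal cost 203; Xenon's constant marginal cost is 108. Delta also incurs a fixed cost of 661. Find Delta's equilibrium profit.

1103

Delta's profit: π_D = (424 - Q)q_D - (203q_D). Setting ∂π_D/∂q_D = 0: 221 - 2q_D - (q_X) = 0.
Xenon's first-order condition: 316 - 2q_X - (q_D) = 0.
Rearranging gives the reaction functions q_D = (221 - q_X)/2 and q_X = (316 - q_D)/2.
Substituting one into the other gives q_D = 42 and q_X = 137.
Price P = 424 - 179 = 245.
Delta's profit: (245 - 203)·42 - 661 = 1103.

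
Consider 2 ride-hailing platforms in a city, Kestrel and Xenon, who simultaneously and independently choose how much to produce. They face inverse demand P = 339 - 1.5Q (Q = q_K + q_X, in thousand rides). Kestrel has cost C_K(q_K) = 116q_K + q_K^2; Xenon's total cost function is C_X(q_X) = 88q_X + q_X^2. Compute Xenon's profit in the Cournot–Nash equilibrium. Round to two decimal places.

Kestrel's profit: π_K = (339 - 1.5Q)q_K - (116q_K + q_K²). Setting ∂π_K/∂q_K = 0: 223 - 5q_K - (3/2)(q_X) = 0.
Xenon's first-order condition: 251 - 5q_X - (3/2)(q_K) = 0.
Best responses: q_K = (223 - (3/2)q_X)/5, q_X = (251 - (3/2)q_K)/5.
Solving the pair: q_K = 422/13, q_X = 526/13.
Price P = 339 - (3/2)·(948/13) = 229.6154.
Xenon's profit: 229.6154·(526/13) - 88·(526/13) - (526/13)² = 4092.8402.

4092.84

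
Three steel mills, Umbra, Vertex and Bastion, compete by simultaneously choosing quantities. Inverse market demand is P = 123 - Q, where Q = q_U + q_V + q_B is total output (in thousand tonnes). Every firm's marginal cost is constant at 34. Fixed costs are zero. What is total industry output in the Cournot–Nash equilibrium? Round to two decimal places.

A representative firm's profit is π_i = q_i(123 - Q) - 34q_i.
Setting ∂π_i/∂q_i = 0 with rivals' quantities fixed: 89 - 2q_i - Σ_{j≠i} q_j = 0.
By symmetry each firm produces the same amount; substituting Σ_{j≠i} q_j = 2q_i yields q_i = 89/4.
Total output Q = 89/4 + 89/4 + 89/4 = 267/4.

66.75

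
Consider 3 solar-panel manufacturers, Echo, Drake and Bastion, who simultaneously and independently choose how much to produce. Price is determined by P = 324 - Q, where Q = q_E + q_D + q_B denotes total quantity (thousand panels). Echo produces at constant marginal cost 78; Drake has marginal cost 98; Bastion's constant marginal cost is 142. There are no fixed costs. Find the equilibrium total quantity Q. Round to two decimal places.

Echo's profit: π_E = (324 - Q)q_E - (78q_E). Setting ∂π_E/∂q_E = 0: 246 - 2q_E - (q_D + q_B) = 0.
Drake's first-order condition: 226 - 2q_D - (q_E + q_B) = 0.
Bastion's profit: π_B = (324 - Q)q_B - (142q_B). Setting ∂π_B/∂q_B = 0: 182 - 2q_B - (q_E + q_D) = 0.
Adding the 3 first-order conditions: 654 − 4Q = 0, so Q = 327/2.
Back-substituting: q_E = (246 − 327/2) = 165/2, q_D = (226 − 327/2) = 125/2, q_B = (182 − 327/2) = 37/2.
Total output Q = 165/2 + 125/2 + 37/2 = 327/2.

163.50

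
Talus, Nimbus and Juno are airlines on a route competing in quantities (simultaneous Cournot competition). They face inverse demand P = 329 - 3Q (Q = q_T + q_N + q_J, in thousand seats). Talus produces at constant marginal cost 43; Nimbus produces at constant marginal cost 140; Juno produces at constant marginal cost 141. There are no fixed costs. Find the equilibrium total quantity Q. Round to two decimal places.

55.25

Talus's profit: π_T = (329 - 3Q)q_T - (43q_T). Setting ∂π_T/∂q_T = 0: 286 - 6q_T - 3(q_N + q_J) = 0.
Nimbus's profit: π_N = (329 - 3Q)q_N - (140q_N). Setting ∂π_N/∂q_N = 0: 189 - 6q_N - 3(q_T + q_J) = 0.
Juno's profit: π_J = (329 - 3Q)q_J - (141q_J). Setting ∂π_J/∂q_J = 0: 188 - 6q_J - 3(q_T + q_N) = 0.
Summing all 3 equations gives 663 − 12Q = 0, hence Q = 221/4.
Back-substituting: q_T = (286 − 663/4)/3 = 481/12, q_N = (189 − 663/4)/3 = 31/4, q_J = (188 − 663/4)/3 = 89/12.
Total output Q = 481/12 + 31/4 + 89/12 = 221/4.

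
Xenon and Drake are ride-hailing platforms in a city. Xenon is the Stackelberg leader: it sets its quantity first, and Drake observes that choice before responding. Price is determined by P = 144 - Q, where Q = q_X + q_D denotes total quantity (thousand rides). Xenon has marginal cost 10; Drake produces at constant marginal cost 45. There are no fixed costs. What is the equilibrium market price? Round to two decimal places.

52.25

Solve by backward induction. Given q_X, the follower Drake maximises π_D = (144 - q_X - q_D)q_D - 45q_D.
∂π_D/∂q_D = 99 - q_X - 2q_D = 0 gives the reaction function q_D = (99 - q_X)/2.
Xenon substitutes q_D(q_X) into its own profit: π_X = q_X(144 - q_X - (99 - q_X)/2) - 10q_X = (189/2 - (1/2)q_X)q_X - 10q_X.
Leader FOC: 169/2 - q_X = 0, so q_X = 169/2.
Then q_D = (99 - 169/2)/2 = 29/4.
Total output Q = 367/4, so price P = 144 - 367/4 = 209/4.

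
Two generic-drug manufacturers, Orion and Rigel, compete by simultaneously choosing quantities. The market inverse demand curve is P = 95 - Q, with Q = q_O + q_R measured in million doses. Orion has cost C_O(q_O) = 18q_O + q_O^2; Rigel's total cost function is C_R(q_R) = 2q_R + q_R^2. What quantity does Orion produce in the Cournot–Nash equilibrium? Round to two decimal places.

Orion's profit: π_O = (95 - Q)q_O - (18q_O + q_O²). Setting ∂π_O/∂q_O = 0: 77 - 4q_O - (q_R) = 0.
Rigel's profit: π_R = (95 - Q)q_R - (2q_R + q_R²). Setting ∂π_R/∂q_R = 0: 93 - 4q_R - (q_O) = 0.
So q_O = (77 - q_R)/4 and q_R = (93 - q_O)/4.
Solving the pair: q_O = 43/3, q_R = 59/3.

14.33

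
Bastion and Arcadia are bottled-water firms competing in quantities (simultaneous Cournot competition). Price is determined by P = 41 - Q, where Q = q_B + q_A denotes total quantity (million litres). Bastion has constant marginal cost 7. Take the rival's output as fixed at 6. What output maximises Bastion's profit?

With the rival's output fixed at 6, Bastion's profit is π_B = (41 - 6 - q_B)q_B - (7q_B) = (35 - q_B)q_B - (7q_B).
∂π_B/∂q_B = 28 - 2q_B = 0, so q_B = 14.

14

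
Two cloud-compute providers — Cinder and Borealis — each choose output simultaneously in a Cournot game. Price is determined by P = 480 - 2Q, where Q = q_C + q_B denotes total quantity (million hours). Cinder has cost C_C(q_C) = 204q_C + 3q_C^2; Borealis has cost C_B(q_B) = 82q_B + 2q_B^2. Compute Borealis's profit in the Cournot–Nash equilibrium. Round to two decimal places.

8137.94

Cinder's profit: π_C = (480 - 2Q)q_C - (204q_C + 3q_C²). Setting ∂π_C/∂q_C = 0: 276 - 10q_C - 2(q_B) = 0.
Borealis's profit: π_B = (480 - 2Q)q_B - (82q_B + 2q_B²). Setting ∂π_B/∂q_B = 0: 398 - 8q_B - 2(q_C) = 0.
Best responses: q_C = (276 - 2q_B)/10, q_B = (398 - 2q_C)/8.
Substituting one into the other gives q_C = 353/19 and q_B = 857/19.
Price P = 480 - 2·(1210/19) = 352.6316.
Borealis's profit: 352.6316·(857/19) - 82·(857/19) - 2(857/19)² = 8137.9391.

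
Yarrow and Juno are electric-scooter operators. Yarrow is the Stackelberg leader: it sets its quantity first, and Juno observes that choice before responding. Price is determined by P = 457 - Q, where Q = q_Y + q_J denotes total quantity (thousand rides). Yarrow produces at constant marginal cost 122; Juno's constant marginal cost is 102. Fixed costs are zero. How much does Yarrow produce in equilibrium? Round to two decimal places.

157.50

The follower Juno best-responds to any q_Y: π_J = (457 - Q)q_J - 102q_J.
Follower FOC: 355 - q_Y - 2q_J = 0, so q_J(q_Y) = (355 - q_Y)/2.
Yarrow substitutes q_J(q_Y) into its own profit: π_Y = q_Y(457 - q_Y - (355 - q_Y)/2) - 122q_Y = (559/2 - (1/2)q_Y)q_Y - 122q_Y.
Maximising: ∂π_Y/∂q_Y = 315/2 - q_Y = 0, giving q_Y = 315/2.
Then q_J = (355 - 315/2)/2 = 395/4.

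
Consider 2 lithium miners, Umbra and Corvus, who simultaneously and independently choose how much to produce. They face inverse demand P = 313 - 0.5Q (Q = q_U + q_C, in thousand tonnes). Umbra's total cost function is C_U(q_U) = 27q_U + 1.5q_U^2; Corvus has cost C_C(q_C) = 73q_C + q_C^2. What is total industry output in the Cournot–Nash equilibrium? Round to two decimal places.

132.34

Umbra's profit: π_U = (313 - 0.5Q)q_U - (27q_U + (3/2)q_U²). Setting ∂π_U/∂q_U = 0: 286 - 4q_U - (1/2)(q_C) = 0.
Corvus's profit: π_C = (313 - 0.5Q)q_C - (73q_C + q_C²). Setting ∂π_C/∂q_C = 0: 240 - 3q_C - (1/2)(q_U) = 0.
Rearranging gives the reaction functions q_U = (286 - (1/2)q_C)/4 and q_C = (240 - (1/2)q_U)/3.
Solving the pair: q_U = 62.8085, q_C = 69.5319.
Total output Q = 62.8085 + 69.5319 = 132.3404.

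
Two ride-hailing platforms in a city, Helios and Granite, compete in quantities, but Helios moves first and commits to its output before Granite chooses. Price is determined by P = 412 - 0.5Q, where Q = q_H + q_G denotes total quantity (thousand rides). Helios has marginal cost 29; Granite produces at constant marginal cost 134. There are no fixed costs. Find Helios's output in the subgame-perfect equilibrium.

488

Solve by backward induction. Given q_H, the follower Granite maximises π_G = (412 - (1/2)q_H - (1/2)q_G)q_G - 134q_G.
∂π_G/∂q_G = 278 - (1/2)q_H - q_G = 0 gives the reaction function q_G = (278 - (1/2)q_H).
The leader anticipates this reaction. Substituting into P = 412 - 0.5Q gives P = 273 - (1/4)q_H, so π_H = (273 - (1/4)q_H)q_H - 29q_H.
Maximising: ∂π_H/∂q_H = 244 - (1/2)q_H = 0, giving q_H = 488.
Then q_G = (278 - (1/2)·488) = 34.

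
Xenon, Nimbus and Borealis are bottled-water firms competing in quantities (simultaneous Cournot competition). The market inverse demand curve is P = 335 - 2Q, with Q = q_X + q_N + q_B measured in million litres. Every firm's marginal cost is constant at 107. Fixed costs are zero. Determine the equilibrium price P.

164

Each firm earns π_i = (335 - 2Q)q_i - 107q_i.
First-order condition (treating rivals' output as given): 228 - 4q_i - 2·Σ_{j≠i} q_j = 0.
By symmetry each firm produces the same amount; substituting Σ_{j≠i} q_j = 2q_i yields q_i = 228/8 = 57/2.
Total output Q = 171/2, so price P = 335 - 2·(171/2) = 164.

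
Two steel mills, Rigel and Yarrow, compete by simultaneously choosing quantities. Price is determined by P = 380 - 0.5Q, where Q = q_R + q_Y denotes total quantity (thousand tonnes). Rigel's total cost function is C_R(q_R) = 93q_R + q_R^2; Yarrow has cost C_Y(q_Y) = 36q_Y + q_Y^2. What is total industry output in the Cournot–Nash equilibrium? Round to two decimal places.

180.29

Rigel's profit: π_R = (380 - 0.5Q)q_R - (93q_R + q_R²). Setting ∂π_R/∂q_R = 0: 287 - 3q_R - (1/2)(q_Y) = 0.
Yarrow's first-order condition: 344 - 3q_Y - (1/2)(q_R) = 0.
So q_R = (287 - (1/2)q_Y)/3 and q_Y = (344 - (1/2)q_R)/3.
Solving the pair: q_R = 78.7429, q_Y = 101.5429.
Total output Q = 78.7429 + 101.5429 = 1262/7.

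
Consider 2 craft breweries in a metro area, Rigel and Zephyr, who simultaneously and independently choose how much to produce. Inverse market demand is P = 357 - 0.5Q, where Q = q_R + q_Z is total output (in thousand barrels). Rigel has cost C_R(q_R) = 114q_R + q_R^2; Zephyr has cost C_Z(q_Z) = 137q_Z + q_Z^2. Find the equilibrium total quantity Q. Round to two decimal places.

132.29

Rigel's profit: π_R = (357 - 0.5Q)q_R - (114q_R + q_R²). Setting ∂π_R/∂q_R = 0: 243 - 3q_R - (1/2)(q_Z) = 0.
Zephyr's first-order condition: 220 - 3q_Z - (1/2)(q_R) = 0.
Best responses: q_R = (243 - (1/2)q_Z)/3, q_Z = (220 - (1/2)q_R)/3.
Solving the pair: q_R = 70.7429, q_Z = 61.5429.
Total output Q = 70.7429 + 61.5429 = 926/7.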